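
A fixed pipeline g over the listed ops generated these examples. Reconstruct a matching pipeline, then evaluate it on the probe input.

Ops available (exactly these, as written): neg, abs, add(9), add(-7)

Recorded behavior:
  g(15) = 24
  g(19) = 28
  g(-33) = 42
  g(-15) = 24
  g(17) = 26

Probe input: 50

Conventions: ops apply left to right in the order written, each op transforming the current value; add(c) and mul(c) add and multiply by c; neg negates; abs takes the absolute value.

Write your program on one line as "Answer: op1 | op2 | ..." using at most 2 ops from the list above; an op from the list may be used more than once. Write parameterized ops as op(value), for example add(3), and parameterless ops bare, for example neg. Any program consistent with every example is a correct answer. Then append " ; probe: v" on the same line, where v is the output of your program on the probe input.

abs | add(9) ; probe: 59

Check, running the answer program on each example:
  15 -> 15 -> 24
  19 -> 19 -> 28
  -33 -> 33 -> 42
  -15 -> 15 -> 24
  17 -> 17 -> 26
  probe: 50 -> 50 -> 59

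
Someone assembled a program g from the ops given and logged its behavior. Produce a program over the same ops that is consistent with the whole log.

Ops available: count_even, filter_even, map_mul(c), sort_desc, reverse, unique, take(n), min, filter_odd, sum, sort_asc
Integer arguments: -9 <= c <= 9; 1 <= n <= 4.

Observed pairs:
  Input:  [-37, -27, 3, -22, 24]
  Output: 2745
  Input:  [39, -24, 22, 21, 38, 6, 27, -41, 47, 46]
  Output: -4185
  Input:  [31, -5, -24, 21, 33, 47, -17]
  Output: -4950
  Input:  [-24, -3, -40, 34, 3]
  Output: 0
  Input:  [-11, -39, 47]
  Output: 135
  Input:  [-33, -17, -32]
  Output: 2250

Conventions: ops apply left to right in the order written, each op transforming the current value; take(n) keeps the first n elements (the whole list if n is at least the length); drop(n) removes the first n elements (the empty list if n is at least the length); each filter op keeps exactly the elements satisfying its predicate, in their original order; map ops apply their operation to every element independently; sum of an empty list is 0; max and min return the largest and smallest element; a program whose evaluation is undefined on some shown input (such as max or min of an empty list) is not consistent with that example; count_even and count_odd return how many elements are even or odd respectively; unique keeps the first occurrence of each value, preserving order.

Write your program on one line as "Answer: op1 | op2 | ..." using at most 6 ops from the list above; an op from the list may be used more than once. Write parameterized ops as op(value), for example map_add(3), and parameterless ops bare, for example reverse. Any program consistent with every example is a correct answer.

map_mul(9) | filter_odd | reverse | map_mul(-5) | sum

Check, running the answer program on each example:
  [-37, -27, 3, -22, 24] -> [-333, -243, 27, -198, 216] -> [-333, -243, 27] -> [27, -243, -333] -> [-135, 1215, 1665] -> 2745
  [39, -24, 22, 21, 38, 6, 27, -41, 47, 46] -> [351, -216, 198, 189, 342, 54, 243, -369, 423, 414] -> [351, 189, 243, -369, 423] -> [423, -369, 243, 189, 351] -> [-2115, 1845, -1215, -945, -1755] -> -4185
  [31, -5, -24, 21, 33, 47, -17] -> [279, -45, -216, 189, 297, 423, -153] -> [279, -45, 189, 297, 423, -153] -> [-153, 423, 297, 189, -45, 279] -> [765, -2115, -1485, -945, 225, -1395] -> -4950
  [-24, -3, -40, 34, 3] -> [-216, -27, -360, 306, 27] -> [-27, 27] -> [27, -27] -> [-135, 135] -> 0
  [-11, -39, 47] -> [-99, -351, 423] -> [-99, -351, 423] -> [423, -351, -99] -> [-2115, 1755, 495] -> 135
  [-33, -17, -32] -> [-297, -153, -288] -> [-297, -153] -> [-153, -297] -> [765, 1485] -> 2250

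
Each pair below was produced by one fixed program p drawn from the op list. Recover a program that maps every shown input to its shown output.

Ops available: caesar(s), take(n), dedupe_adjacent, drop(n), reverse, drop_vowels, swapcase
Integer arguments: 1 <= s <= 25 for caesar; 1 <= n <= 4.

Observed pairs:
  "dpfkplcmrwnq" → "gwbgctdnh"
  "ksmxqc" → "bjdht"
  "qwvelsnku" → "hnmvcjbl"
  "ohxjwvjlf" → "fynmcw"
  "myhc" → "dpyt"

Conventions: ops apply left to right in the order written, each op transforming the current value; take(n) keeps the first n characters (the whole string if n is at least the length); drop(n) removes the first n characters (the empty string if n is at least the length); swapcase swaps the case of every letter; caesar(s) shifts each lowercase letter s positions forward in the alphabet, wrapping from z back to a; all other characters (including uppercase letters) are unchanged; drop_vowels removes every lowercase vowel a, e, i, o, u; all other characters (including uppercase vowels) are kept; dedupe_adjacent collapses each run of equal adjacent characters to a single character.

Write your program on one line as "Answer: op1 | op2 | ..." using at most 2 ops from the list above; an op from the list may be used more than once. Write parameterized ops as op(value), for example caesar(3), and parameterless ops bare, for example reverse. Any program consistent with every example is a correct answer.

caesar(17) | drop_vowels

Check, running the answer program on each example:
  "dpfkplcmrwnq" -> "ugwbgctdineh" -> "gwbgctdnh"
  "ksmxqc" -> "bjdoht" -> "bjdht"
  "qwvelsnku" -> "hnmvcjebl" -> "hnmvcjbl"
  "ohxjwvjlf" -> "fyoanmacw" -> "fynmcw"
  "myhc" -> "dpyt" -> "dpyt"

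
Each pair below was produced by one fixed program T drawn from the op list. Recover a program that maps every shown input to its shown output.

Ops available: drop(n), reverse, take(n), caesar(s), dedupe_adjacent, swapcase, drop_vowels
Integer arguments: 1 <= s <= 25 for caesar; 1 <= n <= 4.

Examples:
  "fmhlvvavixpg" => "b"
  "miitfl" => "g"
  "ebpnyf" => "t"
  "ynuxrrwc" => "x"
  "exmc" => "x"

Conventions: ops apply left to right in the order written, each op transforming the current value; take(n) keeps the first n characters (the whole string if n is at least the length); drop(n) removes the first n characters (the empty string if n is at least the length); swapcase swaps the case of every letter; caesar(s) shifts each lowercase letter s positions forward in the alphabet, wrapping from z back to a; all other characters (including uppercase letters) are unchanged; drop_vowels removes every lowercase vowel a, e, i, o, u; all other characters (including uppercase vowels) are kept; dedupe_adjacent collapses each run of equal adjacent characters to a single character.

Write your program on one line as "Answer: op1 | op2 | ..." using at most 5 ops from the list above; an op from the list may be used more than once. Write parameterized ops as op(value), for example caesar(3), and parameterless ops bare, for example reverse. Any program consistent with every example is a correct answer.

reverse | caesar(21) | drop_vowels | take(1)

Check, running the answer program on each example:
  "fmhlvvavixpg" -> "gpxivavvlhmf" -> "bksdqvqqgcha" -> "bksdqvqqgch" -> "b"
  "miitfl" -> "lftiim" -> "gaoddh" -> "gddh" -> "g"
  "ebpnyf" -> "fynpbe" -> "atikwz" -> "tkwz" -> "t"
  "ynuxrrwc" -> "cwrrxuny" -> "xrmmspit" -> "xrmmspt" -> "x"
  "exmc" -> "cmxe" -> "xhsz" -> "xhsz" -> "x"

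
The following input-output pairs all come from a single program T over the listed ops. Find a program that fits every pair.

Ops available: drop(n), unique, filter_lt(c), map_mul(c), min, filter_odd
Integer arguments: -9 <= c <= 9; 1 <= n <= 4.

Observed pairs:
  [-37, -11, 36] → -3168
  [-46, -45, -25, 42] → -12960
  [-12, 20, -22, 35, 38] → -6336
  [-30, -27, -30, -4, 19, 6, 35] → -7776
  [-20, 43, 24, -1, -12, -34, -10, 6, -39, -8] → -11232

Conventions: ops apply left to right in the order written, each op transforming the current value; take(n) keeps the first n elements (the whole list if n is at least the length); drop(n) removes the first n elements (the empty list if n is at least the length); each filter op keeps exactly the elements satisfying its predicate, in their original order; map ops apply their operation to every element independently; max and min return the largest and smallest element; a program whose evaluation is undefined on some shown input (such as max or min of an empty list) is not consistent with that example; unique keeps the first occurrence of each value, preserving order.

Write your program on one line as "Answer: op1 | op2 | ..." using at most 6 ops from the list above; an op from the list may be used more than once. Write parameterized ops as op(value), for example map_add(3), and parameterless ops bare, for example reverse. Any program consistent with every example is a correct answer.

unique | map_mul(8) | map_mul(-4) | map_mul(-9) | drop(1) | min

Check, running the answer program on each example:
  [-37, -11, 36] -> [-37, -11, 36] -> [-296, -88, 288] -> [1184, 352, -1152] -> [-10656, -3168, 10368] -> [-3168, 10368] -> -3168
  [-46, -45, -25, 42] -> [-46, -45, -25, 42] -> [-368, -360, -200, 336] -> [1472, 1440, 800, -1344] -> [-13248, -12960, -7200, 12096] -> [-12960, -7200, 12096] -> -12960
  [-12, 20, -22, 35, 38] -> [-12, 20, -22, 35, 38] -> [-96, 160, -176, 280, 304] -> [384, -640, 704, -1120, -1216] -> [-3456, 5760, -6336, 10080, 10944] -> [5760, -6336, 10080, 10944] -> -6336
  [-30, -27, -30, -4, 19, 6, 35] -> [-30, -27, -4, 19, 6, 35] -> [-240, -216, -32, 152, 48, 280] -> [960, 864, 128, -608, -192, -1120] -> [-8640, -7776, -1152, 5472, 1728, 10080] -> [-7776, -1152, 5472, 1728, 10080] -> -7776
  [-20, 43, 24, -1, -12, -34, -10, 6, -39, -8] -> [-20, 43, 24, -1, -12, -34, -10, 6, -39, -8] -> [-160, 344, 192, -8, -96, -272, -80, 48, -312, -64] -> [640, -1376, -768, 32, 384, 1088, 320, -192, 1248, 256] -> [-5760, 12384, 6912, -288, -3456, -9792, -2880, 1728, -11232, -2304] -> [12384, 6912, -288, -3456, -9792, -2880, 1728, -11232, -2304] -> -11232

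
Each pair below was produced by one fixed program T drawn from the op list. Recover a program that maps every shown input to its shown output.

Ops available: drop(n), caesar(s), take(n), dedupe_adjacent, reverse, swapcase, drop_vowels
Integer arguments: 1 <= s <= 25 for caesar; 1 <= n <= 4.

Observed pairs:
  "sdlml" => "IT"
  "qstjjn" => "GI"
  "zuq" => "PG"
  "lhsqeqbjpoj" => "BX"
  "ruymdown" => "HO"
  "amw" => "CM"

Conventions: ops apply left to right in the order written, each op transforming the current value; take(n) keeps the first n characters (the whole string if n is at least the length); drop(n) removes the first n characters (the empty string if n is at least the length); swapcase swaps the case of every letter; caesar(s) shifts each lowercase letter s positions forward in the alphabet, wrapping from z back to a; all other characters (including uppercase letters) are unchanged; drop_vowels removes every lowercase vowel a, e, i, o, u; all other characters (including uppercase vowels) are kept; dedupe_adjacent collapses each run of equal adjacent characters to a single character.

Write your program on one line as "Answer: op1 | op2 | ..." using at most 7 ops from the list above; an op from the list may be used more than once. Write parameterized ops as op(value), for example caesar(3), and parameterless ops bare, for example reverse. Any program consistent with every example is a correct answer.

drop_vowels | dedupe_adjacent | take(4) | take(2) | caesar(16) | swapcase

Check, running the answer program on each example:
  "sdlml" -> "sdlml" -> "sdlml" -> "sdlm" -> "sd" -> "it" -> "IT"
  "qstjjn" -> "qstjjn" -> "qstjn" -> "qstj" -> "qs" -> "gi" -> "GI"
  "zuq" -> "zq" -> "zq" -> "zq" -> "zq" -> "pg" -> "PG"
  "lhsqeqbjpoj" -> "lhsqqbjpj" -> "lhsqbjpj" -> "lhsq" -> "lh" -> "bx" -> "BX"
  "ruymdown" -> "rymdwn" -> "rymdwn" -> "rymd" -> "ry" -> "ho" -> "HO"
  "amw" -> "mw" -> "mw" -> "mw" -> "mw" -> "cm" -> "CM"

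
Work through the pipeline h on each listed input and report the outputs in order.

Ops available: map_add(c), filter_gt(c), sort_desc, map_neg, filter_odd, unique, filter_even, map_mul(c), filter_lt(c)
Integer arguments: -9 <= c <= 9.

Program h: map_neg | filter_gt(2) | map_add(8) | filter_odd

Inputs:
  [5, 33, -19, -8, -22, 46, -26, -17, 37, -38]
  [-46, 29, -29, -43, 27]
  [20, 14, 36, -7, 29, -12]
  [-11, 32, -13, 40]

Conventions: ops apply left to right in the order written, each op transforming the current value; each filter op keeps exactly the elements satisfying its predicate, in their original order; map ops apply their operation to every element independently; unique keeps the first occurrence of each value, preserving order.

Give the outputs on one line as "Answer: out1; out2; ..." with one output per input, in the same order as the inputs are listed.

Execution, op by op:
  [5, 33, -19, -8, -22, 46, -26, -17, 37, -38] -> [-5, -33, 19, 8, 22, -46, 26, 17, -37, 38] -> [19, 8, 22, 26, 17, 38] -> [27, 16, 30, 34, 25, 46] -> [27, 25]
  [-46, 29, -29, -43, 27] -> [46, -29, 29, 43, -27] -> [46, 29, 43] -> [54, 37, 51] -> [37, 51]
  [20, 14, 36, -7, 29, -12] -> [-20, -14, -36, 7, -29, 12] -> [7, 12] -> [15, 20] -> [15]
  [-11, 32, -13, 40] -> [11, -32, 13, -40] -> [11, 13] -> [19, 21] -> [19, 21]

[27, 25]; [37, 51]; [15]; [19, 21]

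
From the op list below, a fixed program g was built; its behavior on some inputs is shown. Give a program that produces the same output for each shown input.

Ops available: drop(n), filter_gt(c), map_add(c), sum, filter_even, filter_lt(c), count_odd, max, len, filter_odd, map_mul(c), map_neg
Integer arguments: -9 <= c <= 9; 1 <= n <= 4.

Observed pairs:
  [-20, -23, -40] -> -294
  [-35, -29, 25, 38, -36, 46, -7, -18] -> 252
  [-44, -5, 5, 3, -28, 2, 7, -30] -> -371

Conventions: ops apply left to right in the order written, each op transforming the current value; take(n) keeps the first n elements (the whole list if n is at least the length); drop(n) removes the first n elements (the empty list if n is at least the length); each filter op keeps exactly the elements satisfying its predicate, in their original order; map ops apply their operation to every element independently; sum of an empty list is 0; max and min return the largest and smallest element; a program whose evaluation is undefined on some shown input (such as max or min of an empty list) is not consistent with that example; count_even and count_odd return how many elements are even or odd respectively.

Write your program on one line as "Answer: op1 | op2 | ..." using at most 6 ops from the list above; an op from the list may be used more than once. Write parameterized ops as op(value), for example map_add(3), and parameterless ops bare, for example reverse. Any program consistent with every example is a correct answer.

map_add(-2) | drop(2) | map_neg | map_mul(-7) | sum

Check, running the answer program on each example:
  [-20, -23, -40] -> [-22, -25, -42] -> [-42] -> [42] -> [-294] -> -294
  [-35, -29, 25, 38, -36, 46, -7, -18] -> [-37, -31, 23, 36, -38, 44, -9, -20] -> [23, 36, -38, 44, -9, -20] -> [-23, -36, 38, -44, 9, 20] -> [161, 252, -266, 308, -63, -140] -> 252
  [-44, -5, 5, 3, -28, 2, 7, -30] -> [-46, -7, 3, 1, -30, 0, 5, -32] -> [3, 1, -30, 0, 5, -32] -> [-3, -1, 30, 0, -5, 32] -> [21, 7, -210, 0, 35, -224] -> -371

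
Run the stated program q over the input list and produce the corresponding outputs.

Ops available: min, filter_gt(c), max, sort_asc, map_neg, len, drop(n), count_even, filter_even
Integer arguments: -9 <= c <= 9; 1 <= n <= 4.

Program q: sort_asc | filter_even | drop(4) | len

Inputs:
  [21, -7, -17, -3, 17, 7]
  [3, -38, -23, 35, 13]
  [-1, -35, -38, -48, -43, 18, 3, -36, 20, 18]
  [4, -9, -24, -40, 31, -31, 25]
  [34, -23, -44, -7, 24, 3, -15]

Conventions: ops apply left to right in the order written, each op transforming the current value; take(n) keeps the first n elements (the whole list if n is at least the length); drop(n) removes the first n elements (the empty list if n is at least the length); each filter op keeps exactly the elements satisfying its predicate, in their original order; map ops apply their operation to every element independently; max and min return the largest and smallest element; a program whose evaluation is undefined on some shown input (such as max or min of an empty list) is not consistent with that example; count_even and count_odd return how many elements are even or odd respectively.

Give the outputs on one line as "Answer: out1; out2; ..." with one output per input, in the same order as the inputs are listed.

0; 0; 2; 0; 0

Execution, op by op:
  [21, -7, -17, -3, 17, 7] -> [-17, -7, -3, 7, 17, 21] -> [] -> [] -> 0
  [3, -38, -23, 35, 13] -> [-38, -23, 3, 13, 35] -> [-38] -> [] -> 0
  [-1, -35, -38, -48, -43, 18, 3, -36, 20, 18] -> [-48, -43, -38, -36, -35, -1, 3, 18, 18, 20] -> [-48, -38, -36, 18, 18, 20] -> [18, 20] -> 2
  [4, -9, -24, -40, 31, -31, 25] -> [-40, -31, -24, -9, 4, 25, 31] -> [-40, -24, 4] -> [] -> 0
  [34, -23, -44, -7, 24, 3, -15] -> [-44, -23, -15, -7, 3, 24, 34] -> [-44, 24, 34] -> [] -> 0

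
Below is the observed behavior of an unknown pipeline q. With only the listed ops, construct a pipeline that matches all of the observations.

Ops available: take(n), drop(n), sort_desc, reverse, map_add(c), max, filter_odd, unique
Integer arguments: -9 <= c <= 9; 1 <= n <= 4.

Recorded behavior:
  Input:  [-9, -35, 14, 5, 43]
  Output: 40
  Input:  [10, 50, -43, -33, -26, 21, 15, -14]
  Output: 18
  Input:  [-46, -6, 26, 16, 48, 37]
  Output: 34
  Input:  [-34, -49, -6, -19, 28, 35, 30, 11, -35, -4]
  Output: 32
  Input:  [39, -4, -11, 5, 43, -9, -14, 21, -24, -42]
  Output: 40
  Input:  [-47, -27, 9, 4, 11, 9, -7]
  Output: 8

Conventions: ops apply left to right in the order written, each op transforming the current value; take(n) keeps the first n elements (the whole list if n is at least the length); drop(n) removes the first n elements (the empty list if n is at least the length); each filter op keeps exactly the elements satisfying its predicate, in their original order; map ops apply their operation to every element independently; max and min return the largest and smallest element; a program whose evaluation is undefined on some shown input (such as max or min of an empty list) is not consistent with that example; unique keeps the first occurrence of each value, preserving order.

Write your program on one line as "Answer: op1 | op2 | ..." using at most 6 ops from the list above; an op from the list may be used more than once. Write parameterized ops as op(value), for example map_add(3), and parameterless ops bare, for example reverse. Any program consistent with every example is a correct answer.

filter_odd | reverse | unique | map_add(-3) | take(4) | max

Check, running the answer program on each example:
  [-9, -35, 14, 5, 43] -> [-9, -35, 5, 43] -> [43, 5, -35, -9] -> [43, 5, -35, -9] -> [40, 2, -38, -12] -> [40, 2, -38, -12] -> 40
  [10, 50, -43, -33, -26, 21, 15, -14] -> [-43, -33, 21, 15] -> [15, 21, -33, -43] -> [15, 21, -33, -43] -> [12, 18, -36, -46] -> [12, 18, -36, -46] -> 18
  [-46, -6, 26, 16, 48, 37] -> [37] -> [37] -> [37] -> [34] -> [34] -> 34
  [-34, -49, -6, -19, 28, 35, 30, 11, -35, -4] -> [-49, -19, 35, 11, -35] -> [-35, 11, 35, -19, -49] -> [-35, 11, 35, -19, -49] -> [-38, 8, 32, -22, -52] -> [-38, 8, 32, -22] -> 32
  [39, -4, -11, 5, 43, -9, -14, 21, -24, -42] -> [39, -11, 5, 43, -9, 21] -> [21, -9, 43, 5, -11, 39] -> [21, -9, 43, 5, -11, 39] -> [18, -12, 40, 2, -14, 36] -> [18, -12, 40, 2] -> 40
  [-47, -27, 9, 4, 11, 9, -7] -> [-47, -27, 9, 11, 9, -7] -> [-7, 9, 11, 9, -27, -47] -> [-7, 9, 11, -27, -47] -> [-10, 6, 8, -30, -50] -> [-10, 6, 8, -30] -> 8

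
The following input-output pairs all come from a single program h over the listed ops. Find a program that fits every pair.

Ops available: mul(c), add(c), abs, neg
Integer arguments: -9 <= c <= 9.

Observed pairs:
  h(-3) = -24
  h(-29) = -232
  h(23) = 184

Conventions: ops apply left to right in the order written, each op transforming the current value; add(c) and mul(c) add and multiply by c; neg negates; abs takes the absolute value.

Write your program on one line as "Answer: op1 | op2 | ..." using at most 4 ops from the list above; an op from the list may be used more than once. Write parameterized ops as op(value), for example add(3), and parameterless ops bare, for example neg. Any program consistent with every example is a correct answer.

neg | mul(-4) | neg | mul(-2)

Check, running the answer program on each example:
  -3 -> 3 -> -12 -> 12 -> -24
  -29 -> 29 -> -116 -> 116 -> -232
  23 -> -23 -> 92 -> -92 -> 184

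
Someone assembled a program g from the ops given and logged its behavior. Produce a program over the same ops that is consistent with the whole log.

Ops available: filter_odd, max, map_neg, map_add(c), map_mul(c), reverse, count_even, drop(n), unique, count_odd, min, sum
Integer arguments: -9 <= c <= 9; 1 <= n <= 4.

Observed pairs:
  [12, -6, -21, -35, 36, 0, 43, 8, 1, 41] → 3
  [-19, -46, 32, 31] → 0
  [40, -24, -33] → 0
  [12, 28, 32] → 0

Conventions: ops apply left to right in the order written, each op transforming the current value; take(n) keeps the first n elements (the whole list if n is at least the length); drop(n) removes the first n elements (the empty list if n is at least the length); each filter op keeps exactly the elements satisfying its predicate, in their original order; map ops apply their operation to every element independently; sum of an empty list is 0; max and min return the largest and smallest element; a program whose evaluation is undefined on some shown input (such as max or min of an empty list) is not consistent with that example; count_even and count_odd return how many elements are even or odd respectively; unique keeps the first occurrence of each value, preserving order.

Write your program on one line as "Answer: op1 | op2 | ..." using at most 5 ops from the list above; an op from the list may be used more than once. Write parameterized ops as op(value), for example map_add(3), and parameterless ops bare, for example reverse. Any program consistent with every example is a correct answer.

filter_odd | reverse | drop(2) | count_odd

Check, running the answer program on each example:
  [12, -6, -21, -35, 36, 0, 43, 8, 1, 41] -> [-21, -35, 43, 1, 41] -> [41, 1, 43, -35, -21] -> [43, -35, -21] -> 3
  [-19, -46, 32, 31] -> [-19, 31] -> [31, -19] -> [] -> 0
  [40, -24, -33] -> [-33] -> [-33] -> [] -> 0
  [12, 28, 32] -> [] -> [] -> [] -> 0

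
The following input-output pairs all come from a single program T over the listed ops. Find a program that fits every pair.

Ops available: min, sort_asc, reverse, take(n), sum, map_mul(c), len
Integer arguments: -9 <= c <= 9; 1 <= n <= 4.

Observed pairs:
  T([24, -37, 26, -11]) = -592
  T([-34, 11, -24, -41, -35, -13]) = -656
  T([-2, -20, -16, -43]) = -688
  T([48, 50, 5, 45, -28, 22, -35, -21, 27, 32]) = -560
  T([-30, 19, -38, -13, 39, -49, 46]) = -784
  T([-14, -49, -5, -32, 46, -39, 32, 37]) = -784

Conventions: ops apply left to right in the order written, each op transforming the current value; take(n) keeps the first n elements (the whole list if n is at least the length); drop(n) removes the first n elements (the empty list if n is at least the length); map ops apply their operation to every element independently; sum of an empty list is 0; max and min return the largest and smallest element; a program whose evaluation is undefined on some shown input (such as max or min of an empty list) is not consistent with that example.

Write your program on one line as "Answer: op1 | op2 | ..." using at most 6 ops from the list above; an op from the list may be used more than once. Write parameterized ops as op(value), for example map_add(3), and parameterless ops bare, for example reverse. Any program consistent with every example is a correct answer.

reverse | map_mul(-8) | map_mul(-2) | sort_asc | min

Check, running the answer program on each example:
  [24, -37, 26, -11] -> [-11, 26, -37, 24] -> [88, -208, 296, -192] -> [-176, 416, -592, 384] -> [-592, -176, 384, 416] -> -592
  [-34, 11, -24, -41, -35, -13] -> [-13, -35, -41, -24, 11, -34] -> [104, 280, 328, 192, -88, 272] -> [-208, -560, -656, -384, 176, -544] -> [-656, -560, -544, -384, -208, 176] -> -656
  [-2, -20, -16, -43] -> [-43, -16, -20, -2] -> [344, 128, 160, 16] -> [-688, -256, -320, -32] -> [-688, -320, -256, -32] -> -688
  [48, 50, 5, 45, -28, 22, -35, -21, 27, 32] -> [32, 27, -21, -35, 22, -28, 45, 5, 50, 48] -> [-256, -216, 168, 280, -176, 224, -360, -40, -400, -384] -> [512, 432, -336, -560, 352, -448, 720, 80, 800, 768] -> [-560, -448, -336, 80, 352, 432, 512, 720, 768, 800] -> -560
  [-30, 19, -38, -13, 39, -49, 46] -> [46, -49, 39, -13, -38, 19, -30] -> [-368, 392, -312, 104, 304, -152, 240] -> [736, -784, 624, -208, -608, 304, -480] -> [-784, -608, -480, -208, 304, 624, 736] -> -784
  [-14, -49, -5, -32, 46, -39, 32, 37] -> [37, 32, -39, 46, -32, -5, -49, -14] -> [-296, -256, 312, -368, 256, 40, 392, 112] -> [592, 512, -624, 736, -512, -80, -784, -224] -> [-784, -624, -512, -224, -80, 512, 592, 736] -> -784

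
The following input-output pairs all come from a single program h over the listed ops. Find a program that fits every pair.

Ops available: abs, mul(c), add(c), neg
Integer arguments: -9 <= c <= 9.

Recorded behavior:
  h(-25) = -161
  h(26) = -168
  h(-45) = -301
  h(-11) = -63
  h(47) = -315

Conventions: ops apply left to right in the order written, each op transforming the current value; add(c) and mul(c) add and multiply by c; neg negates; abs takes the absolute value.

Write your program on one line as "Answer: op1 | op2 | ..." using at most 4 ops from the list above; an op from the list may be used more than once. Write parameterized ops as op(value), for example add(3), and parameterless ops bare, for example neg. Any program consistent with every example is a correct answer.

neg | abs | add(-2) | mul(-7)

Check, running the answer program on each example:
  -25 -> 25 -> 25 -> 23 -> -161
  26 -> -26 -> 26 -> 24 -> -168
  -45 -> 45 -> 45 -> 43 -> -301
  -11 -> 11 -> 11 -> 9 -> -63
  47 -> -47 -> 47 -> 45 -> -315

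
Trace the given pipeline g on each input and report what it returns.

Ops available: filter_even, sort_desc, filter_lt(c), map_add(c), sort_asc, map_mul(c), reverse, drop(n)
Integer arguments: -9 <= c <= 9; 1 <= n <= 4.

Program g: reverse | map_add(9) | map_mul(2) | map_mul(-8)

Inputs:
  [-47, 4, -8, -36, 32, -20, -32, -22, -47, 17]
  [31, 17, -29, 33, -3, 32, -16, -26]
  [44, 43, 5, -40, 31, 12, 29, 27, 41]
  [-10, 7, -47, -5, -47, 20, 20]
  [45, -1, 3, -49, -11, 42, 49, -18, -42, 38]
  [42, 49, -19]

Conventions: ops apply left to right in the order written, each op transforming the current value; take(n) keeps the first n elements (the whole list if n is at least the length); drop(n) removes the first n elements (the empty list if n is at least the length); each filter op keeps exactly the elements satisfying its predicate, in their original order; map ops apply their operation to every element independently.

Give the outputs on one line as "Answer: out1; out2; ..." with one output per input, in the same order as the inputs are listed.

[-416, 608, 208, 368, 176, -656, 432, -16, -208, 608]; [272, 112, -656, -96, -672, 320, -416, -640]; [-800, -576, -608, -336, -640, 496, -224, -832, -848]; [-464, -464, 608, -64, 608, -256, 16]; [-752, 528, 144, -928, -816, 32, 640, -192, -128, -864]; [160, -928, -816]

Execution, op by op:
  [-47, 4, -8, -36, 32, -20, -32, -22, -47, 17] -> [17, -47, -22, -32, -20, 32, -36, -8, 4, -47] -> [26, -38, -13, -23, -11, 41, -27, 1, 13, -38] -> [52, -76, -26, -46, -22, 82, -54, 2, 26, -76] -> [-416, 608, 208, 368, 176, -656, 432, -16, -208, 608]
  [31, 17, -29, 33, -3, 32, -16, -26] -> [-26, -16, 32, -3, 33, -29, 17, 31] -> [-17, -7, 41, 6, 42, -20, 26, 40] -> [-34, -14, 82, 12, 84, -40, 52, 80] -> [272, 112, -656, -96, -672, 320, -416, -640]
  [44, 43, 5, -40, 31, 12, 29, 27, 41] -> [41, 27, 29, 12, 31, -40, 5, 43, 44] -> [50, 36, 38, 21, 40, -31, 14, 52, 53] -> [100, 72, 76, 42, 80, -62, 28, 104, 106] -> [-800, -576, -608, -336, -640, 496, -224, -832, -848]
  [-10, 7, -47, -5, -47, 20, 20] -> [20, 20, -47, -5, -47, 7, -10] -> [29, 29, -38, 4, -38, 16, -1] -> [58, 58, -76, 8, -76, 32, -2] -> [-464, -464, 608, -64, 608, -256, 16]
  [45, -1, 3, -49, -11, 42, 49, -18, -42, 38] -> [38, -42, -18, 49, 42, -11, -49, 3, -1, 45] -> [47, -33, -9, 58, 51, -2, -40, 12, 8, 54] -> [94, -66, -18, 116, 102, -4, -80, 24, 16, 108] -> [-752, 528, 144, -928, -816, 32, 640, -192, -128, -864]
  [42, 49, -19] -> [-19, 49, 42] -> [-10, 58, 51] -> [-20, 116, 102] -> [160, -928, -816]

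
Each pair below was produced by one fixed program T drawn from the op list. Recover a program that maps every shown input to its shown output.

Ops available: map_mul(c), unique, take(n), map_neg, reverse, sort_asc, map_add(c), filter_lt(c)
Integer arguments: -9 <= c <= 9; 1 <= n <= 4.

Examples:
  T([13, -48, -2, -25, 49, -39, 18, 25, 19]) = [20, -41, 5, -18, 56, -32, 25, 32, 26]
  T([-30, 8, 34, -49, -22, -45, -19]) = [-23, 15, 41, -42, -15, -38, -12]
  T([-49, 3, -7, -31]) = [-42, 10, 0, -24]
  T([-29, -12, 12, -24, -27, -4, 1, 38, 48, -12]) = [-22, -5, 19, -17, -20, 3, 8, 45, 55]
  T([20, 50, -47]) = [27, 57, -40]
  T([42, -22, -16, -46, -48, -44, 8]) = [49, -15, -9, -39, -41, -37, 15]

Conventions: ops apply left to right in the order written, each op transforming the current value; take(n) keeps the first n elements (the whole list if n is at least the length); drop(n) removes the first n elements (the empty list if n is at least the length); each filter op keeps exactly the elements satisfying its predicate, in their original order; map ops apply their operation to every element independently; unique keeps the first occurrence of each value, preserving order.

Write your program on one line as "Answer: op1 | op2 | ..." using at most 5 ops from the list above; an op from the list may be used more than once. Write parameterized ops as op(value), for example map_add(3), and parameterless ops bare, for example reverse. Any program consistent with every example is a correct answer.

reverse | map_add(7) | reverse | unique

Check, running the answer program on each example:
  [13, -48, -2, -25, 49, -39, 18, 25, 19] -> [19, 25, 18, -39, 49, -25, -2, -48, 13] -> [26, 32, 25, -32, 56, -18, 5, -41, 20] -> [20, -41, 5, -18, 56, -32, 25, 32, 26] -> [20, -41, 5, -18, 56, -32, 25, 32, 26]
  [-30, 8, 34, -49, -22, -45, -19] -> [-19, -45, -22, -49, 34, 8, -30] -> [-12, -38, -15, -42, 41, 15, -23] -> [-23, 15, 41, -42, -15, -38, -12] -> [-23, 15, 41, -42, -15, -38, -12]
  [-49, 3, -7, -31] -> [-31, -7, 3, -49] -> [-24, 0, 10, -42] -> [-42, 10, 0, -24] -> [-42, 10, 0, -24]
  [-29, -12, 12, -24, -27, -4, 1, 38, 48, -12] -> [-12, 48, 38, 1, -4, -27, -24, 12, -12, -29] -> [-5, 55, 45, 8, 3, -20, -17, 19, -5, -22] -> [-22, -5, 19, -17, -20, 3, 8, 45, 55, -5] -> [-22, -5, 19, -17, -20, 3, 8, 45, 55]
  [20, 50, -47] -> [-47, 50, 20] -> [-40, 57, 27] -> [27, 57, -40] -> [27, 57, -40]
  [42, -22, -16, -46, -48, -44, 8] -> [8, -44, -48, -46, -16, -22, 42] -> [15, -37, -41, -39, -9, -15, 49] -> [49, -15, -9, -39, -41, -37, 15] -> [49, -15, -9, -39, -41, -37, 15]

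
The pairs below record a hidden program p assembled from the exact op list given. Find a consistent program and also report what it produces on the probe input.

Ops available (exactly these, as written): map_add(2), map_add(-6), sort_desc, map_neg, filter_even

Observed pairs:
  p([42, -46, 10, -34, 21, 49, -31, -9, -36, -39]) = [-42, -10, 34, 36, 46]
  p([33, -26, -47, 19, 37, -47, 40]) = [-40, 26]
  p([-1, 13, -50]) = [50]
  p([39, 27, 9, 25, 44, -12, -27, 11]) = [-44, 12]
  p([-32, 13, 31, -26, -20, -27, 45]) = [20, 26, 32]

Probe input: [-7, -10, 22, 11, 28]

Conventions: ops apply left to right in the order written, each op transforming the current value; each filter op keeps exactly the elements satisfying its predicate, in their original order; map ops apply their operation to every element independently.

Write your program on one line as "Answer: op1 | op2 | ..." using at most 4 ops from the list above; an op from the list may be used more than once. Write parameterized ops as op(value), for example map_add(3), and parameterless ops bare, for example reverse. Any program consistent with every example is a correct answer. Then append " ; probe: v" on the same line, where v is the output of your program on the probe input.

filter_even | sort_desc | map_neg ; probe: [-28, -22, 10]

Check, running the answer program on each example:
  [42, -46, 10, -34, 21, 49, -31, -9, -36, -39] -> [42, -46, 10, -34, -36] -> [42, 10, -34, -36, -46] -> [-42, -10, 34, 36, 46]
  [33, -26, -47, 19, 37, -47, 40] -> [-26, 40] -> [40, -26] -> [-40, 26]
  [-1, 13, -50] -> [-50] -> [-50] -> [50]
  [39, 27, 9, 25, 44, -12, -27, 11] -> [44, -12] -> [44, -12] -> [-44, 12]
  [-32, 13, 31, -26, -20, -27, 45] -> [-32, -26, -20] -> [-20, -26, -32] -> [20, 26, 32]
  probe: [-7, -10, 22, 11, 28] -> [-10, 22, 28] -> [28, 22, -10] -> [-28, -22, 10]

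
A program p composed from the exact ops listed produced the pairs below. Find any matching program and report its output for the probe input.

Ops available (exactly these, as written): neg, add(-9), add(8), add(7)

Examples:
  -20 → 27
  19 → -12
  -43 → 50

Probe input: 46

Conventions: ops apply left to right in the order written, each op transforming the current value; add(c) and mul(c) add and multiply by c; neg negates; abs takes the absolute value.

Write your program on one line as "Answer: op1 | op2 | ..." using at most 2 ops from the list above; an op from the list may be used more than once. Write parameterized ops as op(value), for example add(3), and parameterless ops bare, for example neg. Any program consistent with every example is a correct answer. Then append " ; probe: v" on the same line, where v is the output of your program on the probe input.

neg | add(7) ; probe: -39

Check, running the answer program on each example:
  -20 -> 20 -> 27
  19 -> -19 -> -12
  -43 -> 43 -> 50
  probe: 46 -> -46 -> -39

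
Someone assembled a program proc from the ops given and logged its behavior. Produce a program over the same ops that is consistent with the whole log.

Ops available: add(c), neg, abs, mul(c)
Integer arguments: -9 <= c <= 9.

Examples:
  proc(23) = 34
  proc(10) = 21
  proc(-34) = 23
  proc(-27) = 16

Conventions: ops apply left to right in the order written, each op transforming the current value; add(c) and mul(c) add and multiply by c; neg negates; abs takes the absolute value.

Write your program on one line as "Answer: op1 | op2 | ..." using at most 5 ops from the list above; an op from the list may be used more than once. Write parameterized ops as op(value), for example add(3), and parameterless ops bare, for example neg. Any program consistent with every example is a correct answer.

add(4) | add(7) | neg | abs

Check, running the answer program on each example:
  23 -> 27 -> 34 -> -34 -> 34
  10 -> 14 -> 21 -> -21 -> 21
  -34 -> -30 -> -23 -> 23 -> 23
  -27 -> -23 -> -16 -> 16 -> 16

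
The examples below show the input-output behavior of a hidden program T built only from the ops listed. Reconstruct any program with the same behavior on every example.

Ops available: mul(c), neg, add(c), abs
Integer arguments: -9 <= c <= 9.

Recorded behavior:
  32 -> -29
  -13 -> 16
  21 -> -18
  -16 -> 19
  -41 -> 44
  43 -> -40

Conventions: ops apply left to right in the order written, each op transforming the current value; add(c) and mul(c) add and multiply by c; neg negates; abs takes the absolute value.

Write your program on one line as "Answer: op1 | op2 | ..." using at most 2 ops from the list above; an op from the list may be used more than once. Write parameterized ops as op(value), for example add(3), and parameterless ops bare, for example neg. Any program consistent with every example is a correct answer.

neg | add(3)

Check, running the answer program on each example:
  32 -> -32 -> -29
  -13 -> 13 -> 16
  21 -> -21 -> -18
  -16 -> 16 -> 19
  -41 -> 41 -> 44
  43 -> -43 -> -40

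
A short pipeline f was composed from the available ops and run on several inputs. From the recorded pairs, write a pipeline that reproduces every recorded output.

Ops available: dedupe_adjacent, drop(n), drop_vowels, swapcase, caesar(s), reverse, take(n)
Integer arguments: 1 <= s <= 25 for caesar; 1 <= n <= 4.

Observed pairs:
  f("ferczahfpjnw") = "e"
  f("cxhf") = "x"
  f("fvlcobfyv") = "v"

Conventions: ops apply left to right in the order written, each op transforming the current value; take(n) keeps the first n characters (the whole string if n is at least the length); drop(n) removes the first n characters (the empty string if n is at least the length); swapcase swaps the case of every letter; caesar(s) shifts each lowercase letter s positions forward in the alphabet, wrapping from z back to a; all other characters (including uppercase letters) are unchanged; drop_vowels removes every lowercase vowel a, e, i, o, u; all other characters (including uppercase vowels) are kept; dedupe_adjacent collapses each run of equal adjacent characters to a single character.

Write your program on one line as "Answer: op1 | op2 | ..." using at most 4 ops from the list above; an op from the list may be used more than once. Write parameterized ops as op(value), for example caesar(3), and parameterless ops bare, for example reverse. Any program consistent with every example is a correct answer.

take(2) | swapcase | drop(1) | swapcase

Check, running the answer program on each example:
  "ferczahfpjnw" -> "fe" -> "FE" -> "E" -> "e"
  "cxhf" -> "cx" -> "CX" -> "X" -> "x"
  "fvlcobfyv" -> "fv" -> "FV" -> "V" -> "v"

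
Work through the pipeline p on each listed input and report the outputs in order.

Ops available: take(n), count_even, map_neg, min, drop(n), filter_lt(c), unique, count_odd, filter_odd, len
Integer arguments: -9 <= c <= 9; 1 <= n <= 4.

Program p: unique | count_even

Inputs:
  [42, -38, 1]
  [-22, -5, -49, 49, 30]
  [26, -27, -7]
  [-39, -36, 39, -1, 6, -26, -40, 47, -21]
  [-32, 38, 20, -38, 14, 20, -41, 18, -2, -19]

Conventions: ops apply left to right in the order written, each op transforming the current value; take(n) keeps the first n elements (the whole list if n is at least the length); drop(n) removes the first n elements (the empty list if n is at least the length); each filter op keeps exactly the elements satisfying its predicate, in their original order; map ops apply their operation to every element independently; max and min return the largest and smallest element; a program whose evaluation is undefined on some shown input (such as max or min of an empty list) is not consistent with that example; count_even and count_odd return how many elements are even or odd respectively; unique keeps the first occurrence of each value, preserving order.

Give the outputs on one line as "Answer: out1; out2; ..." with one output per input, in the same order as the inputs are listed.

2; 2; 1; 4; 7

Execution, op by op:
  [42, -38, 1] -> [42, -38, 1] -> 2
  [-22, -5, -49, 49, 30] -> [-22, -5, -49, 49, 30] -> 2
  [26, -27, -7] -> [26, -27, -7] -> 1
  [-39, -36, 39, -1, 6, -26, -40, 47, -21] -> [-39, -36, 39, -1, 6, -26, -40, 47, -21] -> 4
  [-32, 38, 20, -38, 14, 20, -41, 18, -2, -19] -> [-32, 38, 20, -38, 14, -41, 18, -2, -19] -> 7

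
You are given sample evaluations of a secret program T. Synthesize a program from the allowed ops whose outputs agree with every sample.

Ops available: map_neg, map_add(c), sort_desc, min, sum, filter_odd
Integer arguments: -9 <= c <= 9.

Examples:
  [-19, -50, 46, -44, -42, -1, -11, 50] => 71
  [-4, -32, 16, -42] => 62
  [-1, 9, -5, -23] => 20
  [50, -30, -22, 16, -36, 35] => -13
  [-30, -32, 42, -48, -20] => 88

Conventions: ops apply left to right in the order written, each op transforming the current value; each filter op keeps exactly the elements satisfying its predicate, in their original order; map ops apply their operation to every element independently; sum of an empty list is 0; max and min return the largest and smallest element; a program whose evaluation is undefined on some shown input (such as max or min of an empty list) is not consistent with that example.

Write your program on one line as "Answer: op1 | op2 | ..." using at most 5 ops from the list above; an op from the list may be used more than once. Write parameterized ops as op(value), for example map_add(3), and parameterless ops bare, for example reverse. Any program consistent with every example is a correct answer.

sort_desc | map_neg | sort_desc | sum

Check, running the answer program on each example:
  [-19, -50, 46, -44, -42, -1, -11, 50] -> [50, 46, -1, -11, -19, -42, -44, -50] -> [-50, -46, 1, 11, 19, 42, 44, 50] -> [50, 44, 42, 19, 11, 1, -46, -50] -> 71
  [-4, -32, 16, -42] -> [16, -4, -32, -42] -> [-16, 4, 32, 42] -> [42, 32, 4, -16] -> 62
  [-1, 9, -5, -23] -> [9, -1, -5, -23] -> [-9, 1, 5, 23] -> [23, 5, 1, -9] -> 20
  [50, -30, -22, 16, -36, 35] -> [50, 35, 16, -22, -30, -36] -> [-50, -35, -16, 22, 30, 36] -> [36, 30, 22, -16, -35, -50] -> -13
  [-30, -32, 42, -48, -20] -> [42, -20, -30, -32, -48] -> [-42, 20, 30, 32, 48] -> [48, 32, 30, 20, -42] -> 88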